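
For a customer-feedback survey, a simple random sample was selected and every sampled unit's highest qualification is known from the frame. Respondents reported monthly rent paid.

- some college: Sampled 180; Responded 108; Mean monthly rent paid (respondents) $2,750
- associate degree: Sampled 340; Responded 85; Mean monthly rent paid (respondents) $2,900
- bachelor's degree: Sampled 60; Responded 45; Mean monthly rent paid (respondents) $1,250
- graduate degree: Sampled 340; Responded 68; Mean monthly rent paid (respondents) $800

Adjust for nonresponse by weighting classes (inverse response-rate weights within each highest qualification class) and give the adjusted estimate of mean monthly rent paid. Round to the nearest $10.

Response rates by class: some college 108/180 = 60%, associate degree 85/340 = 25%, bachelor's degree 45/60 = 75%, graduate degree 68/340 = 20%.
With weight = n_sampled/n_responded per class, the weighted class total is n_sampled:
  some college: 180 × 2750 = 495,000
  associate degree: 340 × 2900 = 986,000
  bachelor's degree: 60 × 1250 = 75,000
  graduate degree: 340 × 800 = 272,000
Adjusted estimate = 1,828,000 / 920 = 1986.96 → $1,990.

$1,990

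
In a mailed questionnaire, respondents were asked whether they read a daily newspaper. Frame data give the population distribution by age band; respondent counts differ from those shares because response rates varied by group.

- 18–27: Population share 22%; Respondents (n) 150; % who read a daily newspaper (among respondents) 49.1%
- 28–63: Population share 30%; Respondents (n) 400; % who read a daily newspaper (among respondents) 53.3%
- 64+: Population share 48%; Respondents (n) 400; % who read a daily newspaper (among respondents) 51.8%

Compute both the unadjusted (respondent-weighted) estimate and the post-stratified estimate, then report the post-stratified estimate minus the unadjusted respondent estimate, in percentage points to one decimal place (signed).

-0.3 percentage points

Naive respondent-only estimate (weights = respondent counts):
  (150/950)×49.1 + (400/950)×53.3 + (400/950)×51.8 = 52.0053%
Post-stratified estimate weights by population shares:
  0.22×49.1 + 0.3×53.3 + 0.48×51.8 = 51.656%
Difference = 51.656 − 52.0053 = -0.3493 pp.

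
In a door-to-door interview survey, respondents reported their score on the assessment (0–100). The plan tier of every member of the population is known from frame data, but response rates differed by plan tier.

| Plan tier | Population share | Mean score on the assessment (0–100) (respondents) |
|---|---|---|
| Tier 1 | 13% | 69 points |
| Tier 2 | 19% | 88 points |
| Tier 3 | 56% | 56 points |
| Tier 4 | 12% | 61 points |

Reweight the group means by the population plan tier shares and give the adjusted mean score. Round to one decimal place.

64.4

Post-stratification weights by population share, not respondent share:
  Tier 1: 0.13 × 69 = 8.97
  Tier 2: 0.19 × 88 = 16.72
  Tier 3: 0.56 × 56 = 31.36
  Tier 4: 0.12 × 61 = 7.32
Post-stratified estimate = 64.37 → 64.4.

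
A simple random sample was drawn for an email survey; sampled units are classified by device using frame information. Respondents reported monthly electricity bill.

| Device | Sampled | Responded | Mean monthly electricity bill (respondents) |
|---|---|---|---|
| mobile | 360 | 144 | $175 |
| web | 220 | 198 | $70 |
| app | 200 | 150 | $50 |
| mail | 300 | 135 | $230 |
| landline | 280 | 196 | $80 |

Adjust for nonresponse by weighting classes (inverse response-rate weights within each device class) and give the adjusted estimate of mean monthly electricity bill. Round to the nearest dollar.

$132

Response rates by class: mobile 144/360 = 40%, web 198/220 = 90%, app 150/200 = 75%, mail 135/300 = 45%, landline 196/280 = 70%.
Each respondent's weight = sampled/responded in their class; summing within a class gives n_sampled, so:
  mobile: 360 × 175 = 63,000
  web: 220 × 70 = 15,400
  app: 200 × 50 = 10,000
  mail: 300 × 230 = 69,000
  landline: 280 × 80 = 22,400
Adjusted estimate = 179,800 / 1,360 = 132.206 → $132.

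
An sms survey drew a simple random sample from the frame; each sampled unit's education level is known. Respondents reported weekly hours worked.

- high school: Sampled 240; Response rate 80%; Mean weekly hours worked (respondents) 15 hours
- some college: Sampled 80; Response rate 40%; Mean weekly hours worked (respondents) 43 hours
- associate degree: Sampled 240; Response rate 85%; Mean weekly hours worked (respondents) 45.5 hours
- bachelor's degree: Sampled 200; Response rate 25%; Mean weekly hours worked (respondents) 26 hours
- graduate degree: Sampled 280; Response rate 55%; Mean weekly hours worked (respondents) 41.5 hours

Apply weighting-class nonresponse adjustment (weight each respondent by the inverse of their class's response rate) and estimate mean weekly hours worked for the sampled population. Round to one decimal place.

33.4

Weighting each respondent by the inverse class response rate inflates each class back to its sampled size, so the class weight is n_sampled:
  high school: 240 × 15 = 3600
  some college: 80 × 43 = 3440
  associate degree: 240 × 45.5 = 10,920
  bachelor's degree: 200 × 26 = 5200
  graduate degree: 280 × 41.5 = 11,620
Adjusted estimate = 34,780 / 1,040 = 33.4423 → 33.4.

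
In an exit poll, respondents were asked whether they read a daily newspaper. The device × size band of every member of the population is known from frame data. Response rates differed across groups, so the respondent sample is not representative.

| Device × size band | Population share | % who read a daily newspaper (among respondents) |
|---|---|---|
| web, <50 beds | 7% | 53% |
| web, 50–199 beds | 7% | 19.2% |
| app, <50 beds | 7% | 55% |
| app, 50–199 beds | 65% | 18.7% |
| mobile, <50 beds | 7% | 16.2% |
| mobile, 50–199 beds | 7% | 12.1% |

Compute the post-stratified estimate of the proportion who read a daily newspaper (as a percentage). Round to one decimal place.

23.0%

Each cell contributes population-share × respondent value:
  web, <50 beds: 0.07 × 53 = 3.71
  web, 50–199 beds: 0.07 × 19.2 = 1.344
  app, <50 beds: 0.07 × 55 = 3.85
  app, 50–199 beds: 0.65 × 18.7 = 12.155
  mobile, <50 beds: 0.07 × 16.2 = 1.134
  mobile, 50–199 beds: 0.07 × 12.1 = 0.847
Post-stratified estimate = 23.04 → 23.0%.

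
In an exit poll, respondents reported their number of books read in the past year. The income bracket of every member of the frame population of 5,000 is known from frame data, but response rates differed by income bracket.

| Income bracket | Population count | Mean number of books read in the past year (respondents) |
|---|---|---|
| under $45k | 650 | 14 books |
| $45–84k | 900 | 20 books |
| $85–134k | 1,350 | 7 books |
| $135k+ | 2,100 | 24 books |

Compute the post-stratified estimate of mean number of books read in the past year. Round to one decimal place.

17.4

Weight each group's respondent value by its population share:
  under $45k: (650/5,000) × 14 = 1.82
  $45–84k: (900/5,000) × 20 = 3.6
  $85–134k: (1,350/5,000) × 7 = 1.89
  $135k+: (2,100/5,000) × 24 = 10.08
Post-stratified estimate = 17.39 → 17.4.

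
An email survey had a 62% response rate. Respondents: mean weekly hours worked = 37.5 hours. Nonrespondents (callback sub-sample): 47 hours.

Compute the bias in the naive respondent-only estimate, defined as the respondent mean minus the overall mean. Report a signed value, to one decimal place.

Nonresponse fraction = 1 − 0.62 = 0.38.
Bias = (nonresponse fraction) × (respondent mean − nonrespondent mean)
     = 0.38 × (37.5 − 47) = 0.38 × -9.5 = -3.61.

-3.6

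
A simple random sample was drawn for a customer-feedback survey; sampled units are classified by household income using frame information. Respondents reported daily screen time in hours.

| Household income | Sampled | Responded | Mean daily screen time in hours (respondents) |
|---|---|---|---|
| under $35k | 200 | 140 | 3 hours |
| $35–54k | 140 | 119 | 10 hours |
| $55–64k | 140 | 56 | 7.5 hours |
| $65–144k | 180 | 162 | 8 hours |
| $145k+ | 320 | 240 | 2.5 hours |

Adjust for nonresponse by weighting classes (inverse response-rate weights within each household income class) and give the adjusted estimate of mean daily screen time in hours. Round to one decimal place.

Class response rates: under $35k 140/200 = 70%, $35–54k 119/140 = 85%, $55–64k 56/140 = 40%, $65–144k 162/180 = 90%, $145k+ 240/320 = 75%.
Weighting each respondent by the inverse class response rate inflates each class back to its sampled size, so the class weight is n_sampled:
  under $35k: 200 × 3 = 600
  $35–54k: 140 × 10 = 1400
  $55–64k: 140 × 7.5 = 1050
  $65–144k: 180 × 8 = 1440
  $145k+: 320 × 2.5 = 800
Adjusted estimate = 5290 / 980 = 5.39796 → 5.4.

5.4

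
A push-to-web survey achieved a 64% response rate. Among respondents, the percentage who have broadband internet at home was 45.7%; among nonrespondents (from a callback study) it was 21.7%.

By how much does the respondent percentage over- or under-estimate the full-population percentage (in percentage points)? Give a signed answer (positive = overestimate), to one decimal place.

Nonresponse fraction = 1 − 0.64 = 0.36.
Bias = (nonresponse fraction) × (respondent percentage − nonrespondent percentage)
     = 0.36 × (45.7 − 21.7) = 0.36 × 24 = 8.64.

+8.6 percentage points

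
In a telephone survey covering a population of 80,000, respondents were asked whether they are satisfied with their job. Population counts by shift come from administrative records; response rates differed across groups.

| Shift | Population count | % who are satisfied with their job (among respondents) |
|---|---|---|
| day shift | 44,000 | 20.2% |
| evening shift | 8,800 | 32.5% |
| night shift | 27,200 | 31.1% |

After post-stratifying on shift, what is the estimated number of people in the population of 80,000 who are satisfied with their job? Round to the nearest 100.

20,200

Each cell contributes its population count × the respondent rate:
  day shift: 44,000 × 20.2% = 8888
  evening shift: 8,800 × 32.5% = 2860
  night shift: 27,200 × 31.1% = 8459.2
Estimated total = 20207.2 → 20,200.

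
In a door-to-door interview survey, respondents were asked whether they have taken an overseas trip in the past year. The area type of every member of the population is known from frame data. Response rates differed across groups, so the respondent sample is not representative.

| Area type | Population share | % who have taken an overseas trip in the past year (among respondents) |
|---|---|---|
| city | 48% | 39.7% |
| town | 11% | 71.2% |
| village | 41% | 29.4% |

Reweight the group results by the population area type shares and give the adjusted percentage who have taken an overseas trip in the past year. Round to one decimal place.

Post-stratification weights by population share, not respondent share:
  city: 0.48 × 39.7 = 19.056
  town: 0.11 × 71.2 = 7.832
  village: 0.41 × 29.4 = 12.054
Post-stratified estimate = 38.942 → 38.9%.

38.9%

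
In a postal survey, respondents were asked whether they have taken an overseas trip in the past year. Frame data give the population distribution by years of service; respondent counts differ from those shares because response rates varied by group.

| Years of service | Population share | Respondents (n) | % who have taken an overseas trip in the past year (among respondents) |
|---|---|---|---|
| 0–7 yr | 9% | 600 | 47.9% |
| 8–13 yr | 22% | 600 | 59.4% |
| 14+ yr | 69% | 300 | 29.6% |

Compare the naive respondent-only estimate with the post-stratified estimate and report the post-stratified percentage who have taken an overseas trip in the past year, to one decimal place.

37.8%

Naive respondent-only estimate (weights = respondent counts):
  (600/1500)×47.9 + (600/1500)×59.4 + (300/1500)×29.6 = 48.84%
Post-stratified estimate weights by population shares:
  0.09×47.9 + 0.22×59.4 + 0.69×29.6 = 37.803%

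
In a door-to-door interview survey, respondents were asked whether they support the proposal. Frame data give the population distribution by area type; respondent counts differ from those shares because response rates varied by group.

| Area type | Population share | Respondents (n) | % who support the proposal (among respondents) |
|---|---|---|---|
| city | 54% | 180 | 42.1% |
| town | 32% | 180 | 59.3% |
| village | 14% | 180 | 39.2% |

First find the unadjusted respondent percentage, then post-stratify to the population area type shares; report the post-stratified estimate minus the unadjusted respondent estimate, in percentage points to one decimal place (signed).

Without adjustment, the pooled respondent share is:
  (180/540)×42.1 + (180/540)×59.3 + (180/540)×39.2 = 46.8667%
Post-stratifying to population shares instead:
  0.54×42.1 + 0.32×59.3 + 0.14×39.2 = 47.198%
Difference = 47.198 − 46.8667 = 0.3313 pp.

+0.3 percentage points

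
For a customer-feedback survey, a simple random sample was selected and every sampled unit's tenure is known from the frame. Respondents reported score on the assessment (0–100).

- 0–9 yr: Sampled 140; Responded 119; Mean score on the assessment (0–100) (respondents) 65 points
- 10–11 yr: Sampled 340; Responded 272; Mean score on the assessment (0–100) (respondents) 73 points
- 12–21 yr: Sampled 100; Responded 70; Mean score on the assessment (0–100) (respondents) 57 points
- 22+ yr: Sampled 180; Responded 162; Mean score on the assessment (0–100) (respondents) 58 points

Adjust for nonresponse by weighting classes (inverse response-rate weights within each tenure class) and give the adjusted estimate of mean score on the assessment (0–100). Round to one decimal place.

65.9

Response rates by class: 0–9 yr 119/140 = 85%, 10–11 yr 272/340 = 80%, 12–21 yr 70/100 = 70%, 22+ yr 162/180 = 90%.
Each respondent's weight = sampled/responded in their class; summing within a class gives n_sampled, so:
  0–9 yr: 140 × 65 = 9100
  10–11 yr: 340 × 73 = 24,820
  12–21 yr: 100 × 57 = 5700
  22+ yr: 180 × 58 = 10,440
Adjusted estimate = 50,060 / 760 = 65.8684 → 65.9.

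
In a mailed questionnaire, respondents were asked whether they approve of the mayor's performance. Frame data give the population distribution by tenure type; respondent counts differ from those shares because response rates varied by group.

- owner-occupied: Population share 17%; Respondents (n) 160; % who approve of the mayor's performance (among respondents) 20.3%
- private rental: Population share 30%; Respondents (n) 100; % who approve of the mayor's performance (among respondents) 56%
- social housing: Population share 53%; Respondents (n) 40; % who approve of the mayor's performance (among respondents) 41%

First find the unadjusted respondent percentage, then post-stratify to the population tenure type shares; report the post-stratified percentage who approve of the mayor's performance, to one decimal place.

42.0%

Naive respondent-only estimate (weights = respondent counts):
  (160/300)×20.3 + (100/300)×56 + (40/300)×41 = 34.96%
Post-stratified estimate weights by population shares:
  0.17×20.3 + 0.3×56 + 0.53×41 = 41.981%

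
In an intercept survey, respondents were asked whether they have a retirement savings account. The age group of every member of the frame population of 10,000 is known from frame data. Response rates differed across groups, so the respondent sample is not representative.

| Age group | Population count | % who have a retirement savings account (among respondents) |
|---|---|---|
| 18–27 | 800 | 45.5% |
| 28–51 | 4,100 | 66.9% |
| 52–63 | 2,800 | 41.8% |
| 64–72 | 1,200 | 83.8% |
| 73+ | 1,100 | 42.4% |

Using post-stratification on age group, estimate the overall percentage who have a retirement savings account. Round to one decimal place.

57.5%

Each cell contributes population-share × respondent value:
  18–27: (800/10,000) × 45.5 = 3.64
  28–51: (4,100/10,000) × 66.9 = 27.429
  52–63: (2,800/10,000) × 41.8 = 11.704
  64–72: (1,200/10,000) × 83.8 = 10.056
  73+: (1,100/10,000) × 42.4 = 4.664
Post-stratified estimate = 57.493 → 57.5%.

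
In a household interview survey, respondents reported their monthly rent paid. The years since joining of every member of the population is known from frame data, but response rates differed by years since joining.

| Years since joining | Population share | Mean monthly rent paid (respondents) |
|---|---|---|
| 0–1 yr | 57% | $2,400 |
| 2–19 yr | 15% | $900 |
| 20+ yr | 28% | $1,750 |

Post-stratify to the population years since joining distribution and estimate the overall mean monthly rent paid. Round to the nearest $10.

Each cell contributes population-share × respondent value:
  0–1 yr: 0.57 × 2400 = 1368
  2–19 yr: 0.15 × 900 = 135
  20+ yr: 0.28 × 1750 = 490
Post-stratified estimate = 1993 → $1,990.

$1,990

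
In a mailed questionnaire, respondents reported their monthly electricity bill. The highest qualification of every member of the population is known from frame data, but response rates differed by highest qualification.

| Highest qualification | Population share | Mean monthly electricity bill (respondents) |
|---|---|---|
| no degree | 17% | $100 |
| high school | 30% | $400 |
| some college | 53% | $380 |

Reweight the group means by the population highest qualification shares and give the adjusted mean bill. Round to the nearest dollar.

$338

Each cell contributes population-share × respondent value:
  no degree: 0.17 × 100 = 17
  high school: 0.3 × 400 = 120
  some college: 0.53 × 380 = 201.4
Post-stratified estimate = 338.4 → $338.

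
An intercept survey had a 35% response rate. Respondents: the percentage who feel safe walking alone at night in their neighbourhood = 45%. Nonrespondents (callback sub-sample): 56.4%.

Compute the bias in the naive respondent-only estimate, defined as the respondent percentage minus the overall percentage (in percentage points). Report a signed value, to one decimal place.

-7.4 percentage points

Nonresponse fraction = 1 − 0.35 = 0.65.
Bias = (nonresponse fraction) × (respondent percentage − nonrespondent percentage)
     = 0.65 × (45 − 56.4) = 0.65 × -11.4 = -7.41.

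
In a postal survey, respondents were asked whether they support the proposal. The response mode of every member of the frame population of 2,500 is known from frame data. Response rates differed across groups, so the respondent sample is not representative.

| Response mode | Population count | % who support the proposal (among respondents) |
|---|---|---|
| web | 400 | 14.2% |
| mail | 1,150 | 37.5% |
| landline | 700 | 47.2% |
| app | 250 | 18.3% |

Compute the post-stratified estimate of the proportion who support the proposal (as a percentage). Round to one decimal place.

Weight each group's respondent value by its population share:
  web: (400/2,500) × 14.2 = 2.272
  mail: (1,150/2,500) × 37.5 = 17.25
  landline: (700/2,500) × 47.2 = 13.216
  app: (250/2,500) × 18.3 = 1.83
Post-stratified estimate = 34.568 → 34.6%.

34.6%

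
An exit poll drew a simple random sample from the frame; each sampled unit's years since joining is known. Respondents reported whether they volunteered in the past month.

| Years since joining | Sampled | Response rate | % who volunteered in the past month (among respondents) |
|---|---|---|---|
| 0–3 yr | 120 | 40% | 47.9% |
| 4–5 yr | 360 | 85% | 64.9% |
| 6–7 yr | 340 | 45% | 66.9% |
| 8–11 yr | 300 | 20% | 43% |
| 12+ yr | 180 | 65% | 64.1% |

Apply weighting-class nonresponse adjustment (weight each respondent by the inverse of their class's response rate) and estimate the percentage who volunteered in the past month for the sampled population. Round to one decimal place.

58.7%

Each respondent's weight = sampled/responded in their class; summing within a class gives n_sampled, so:
  0–3 yr: 120 × 47.9 = 5748
  4–5 yr: 360 × 64.9 = 23364
  6–7 yr: 340 × 66.9 = 22746
  8–11 yr: 300 × 43 = 12,900
  12+ yr: 180 × 64.1 = 11538
Adjusted estimate = 76,296 / 1,300 = 58.6892 → 58.7%.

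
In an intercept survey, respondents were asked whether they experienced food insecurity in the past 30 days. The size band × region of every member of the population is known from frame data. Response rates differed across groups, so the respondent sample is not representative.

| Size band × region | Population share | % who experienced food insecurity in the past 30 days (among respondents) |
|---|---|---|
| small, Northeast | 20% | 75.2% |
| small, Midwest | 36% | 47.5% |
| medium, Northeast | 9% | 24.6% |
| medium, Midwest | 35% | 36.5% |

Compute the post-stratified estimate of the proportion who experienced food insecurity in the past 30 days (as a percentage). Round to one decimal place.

Post-stratification weights by population share, not respondent share:
  small, Northeast: 0.2 × 75.2 = 15.04
  small, Midwest: 0.36 × 47.5 = 17.1
  medium, Northeast: 0.09 × 24.6 = 2.214
  medium, Midwest: 0.35 × 36.5 = 12.775
Post-stratified estimate = 47.129 → 47.1%.

47.1%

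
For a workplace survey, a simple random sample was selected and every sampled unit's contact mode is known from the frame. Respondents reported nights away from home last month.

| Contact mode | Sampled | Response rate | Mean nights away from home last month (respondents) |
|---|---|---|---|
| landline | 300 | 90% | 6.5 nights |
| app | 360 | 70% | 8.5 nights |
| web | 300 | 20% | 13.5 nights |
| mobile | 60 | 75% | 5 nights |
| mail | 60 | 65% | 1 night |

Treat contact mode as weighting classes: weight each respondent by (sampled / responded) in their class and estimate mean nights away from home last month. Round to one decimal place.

8.7

Each respondent's weight = sampled/responded in their class; summing within a class gives n_sampled, so:
  landline: 300 × 6.5 = 1950
  app: 360 × 8.5 = 3060
  web: 300 × 13.5 = 4050
  mobile: 60 × 5 = 300
  mail: 60 × 1 = 60
Adjusted estimate = 9420 / 1,080 = 8.72222 → 8.7.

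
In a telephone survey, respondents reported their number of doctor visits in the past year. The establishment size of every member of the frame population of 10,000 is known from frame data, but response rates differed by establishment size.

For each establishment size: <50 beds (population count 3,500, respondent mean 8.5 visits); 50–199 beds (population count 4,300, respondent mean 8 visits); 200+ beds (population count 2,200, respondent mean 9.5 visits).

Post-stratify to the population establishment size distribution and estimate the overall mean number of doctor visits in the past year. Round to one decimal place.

8.5

Weight each group's respondent value by its population share:
  <50 beds: (3,500/10,000) × 8.5 = 2.975
  50–199 beds: (4,300/10,000) × 8 = 3.44
  200+ beds: (2,200/10,000) × 9.5 = 2.09
Post-stratified estimate = 8.505 → 8.5.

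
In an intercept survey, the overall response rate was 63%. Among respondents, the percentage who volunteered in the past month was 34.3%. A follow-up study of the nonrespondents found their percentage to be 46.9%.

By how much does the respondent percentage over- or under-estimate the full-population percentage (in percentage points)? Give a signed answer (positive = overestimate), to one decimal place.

Nonresponse fraction = 1 − 0.63 = 0.37.
Bias = (nonresponse fraction) × (respondent percentage − nonrespondent percentage)
     = 0.37 × (34.3 − 46.9) = 0.37 × -12.6 = -4.662.

-4.7 percentage points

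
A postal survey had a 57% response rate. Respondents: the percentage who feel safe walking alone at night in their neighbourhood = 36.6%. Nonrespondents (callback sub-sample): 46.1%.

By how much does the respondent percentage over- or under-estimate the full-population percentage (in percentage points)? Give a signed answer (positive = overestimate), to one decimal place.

-4.1 percentage points

Nonresponse fraction = 1 − 0.57 = 0.43.
Bias = (nonresponse fraction) × (respondent percentage − nonrespondent percentage)
     = 0.43 × (36.6 − 46.1) = 0.43 × -9.5 = -4.085.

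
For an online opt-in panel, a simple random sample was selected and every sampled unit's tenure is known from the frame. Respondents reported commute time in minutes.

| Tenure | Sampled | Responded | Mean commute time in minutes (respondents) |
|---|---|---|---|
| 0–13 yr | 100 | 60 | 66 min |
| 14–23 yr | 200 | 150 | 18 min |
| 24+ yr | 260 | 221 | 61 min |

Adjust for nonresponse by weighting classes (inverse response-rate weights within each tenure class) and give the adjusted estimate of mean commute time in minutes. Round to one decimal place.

Class response rates: 0–13 yr 60/100 = 60%, 14–23 yr 150/200 = 75%, 24+ yr 221/260 = 85%.
Each respondent's weight = sampled/responded in their class; summing within a class gives n_sampled, so:
  0–13 yr: 100 × 66 = 6600
  14–23 yr: 200 × 18 = 3600
  24+ yr: 260 × 61 = 15,860
Adjusted estimate = 26,060 / 560 = 46.5357 → 46.5.

46.5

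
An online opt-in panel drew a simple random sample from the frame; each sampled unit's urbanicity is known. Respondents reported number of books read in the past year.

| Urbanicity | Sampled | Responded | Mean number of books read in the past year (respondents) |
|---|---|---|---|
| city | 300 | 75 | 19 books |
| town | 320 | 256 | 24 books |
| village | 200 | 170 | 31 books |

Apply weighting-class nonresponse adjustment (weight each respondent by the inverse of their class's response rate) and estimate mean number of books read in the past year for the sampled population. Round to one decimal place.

23.9

Class response rates: city 75/300 = 25%, town 256/320 = 80%, village 170/200 = 85%.
With weight = n_sampled/n_responded per class, the weighted class total is n_sampled:
  city: 300 × 19 = 5700
  town: 320 × 24 = 7680
  village: 200 × 31 = 6200
Adjusted estimate = 19,580 / 820 = 23.878 → 23.9.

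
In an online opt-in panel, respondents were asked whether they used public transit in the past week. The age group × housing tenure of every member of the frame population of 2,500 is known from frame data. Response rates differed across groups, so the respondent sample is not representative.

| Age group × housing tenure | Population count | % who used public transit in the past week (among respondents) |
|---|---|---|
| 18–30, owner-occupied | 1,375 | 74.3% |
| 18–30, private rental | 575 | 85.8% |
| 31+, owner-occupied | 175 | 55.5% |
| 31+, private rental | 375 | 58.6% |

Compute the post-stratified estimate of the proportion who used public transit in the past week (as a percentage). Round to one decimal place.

Post-stratification weights by population share, not respondent share:
  18–30, owner-occupied: (1,375/2,500) × 74.3 = 40.865
  18–30, private rental: (575/2,500) × 85.8 = 19.734
  31+, owner-occupied: (175/2,500) × 55.5 = 3.885
  31+, private rental: (375/2,500) × 58.6 = 8.79
Post-stratified estimate = 73.274 → 73.3%.

73.3%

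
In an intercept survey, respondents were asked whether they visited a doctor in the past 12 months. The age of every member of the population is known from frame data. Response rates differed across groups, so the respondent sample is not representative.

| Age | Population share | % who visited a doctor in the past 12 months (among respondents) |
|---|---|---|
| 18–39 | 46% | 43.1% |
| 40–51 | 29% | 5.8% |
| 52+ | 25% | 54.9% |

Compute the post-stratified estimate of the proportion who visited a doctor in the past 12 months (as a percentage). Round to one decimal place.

35.2%

Weight each group's respondent value by its population share:
  18–39: 0.46 × 43.1 = 19.826
  40–51: 0.29 × 5.8 = 1.682
  52+: 0.25 × 54.9 = 13.725
Post-stratified estimate = 35.233 → 35.2%.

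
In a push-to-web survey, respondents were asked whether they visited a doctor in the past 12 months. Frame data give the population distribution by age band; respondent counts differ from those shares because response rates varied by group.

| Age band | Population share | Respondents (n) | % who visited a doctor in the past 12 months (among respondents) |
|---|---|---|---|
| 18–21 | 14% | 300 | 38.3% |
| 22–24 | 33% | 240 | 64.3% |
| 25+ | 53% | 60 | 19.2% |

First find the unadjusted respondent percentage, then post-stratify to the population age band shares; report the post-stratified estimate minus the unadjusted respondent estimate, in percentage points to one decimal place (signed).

Without adjustment, the pooled respondent share is:
  (300/600)×38.3 + (240/600)×64.3 + (60/600)×19.2 = 46.79%
Post-stratifying to population shares instead:
  0.14×38.3 + 0.33×64.3 + 0.53×19.2 = 36.757%
Difference = 36.757 − 46.79 = -10.033 pp.

-10.0 percentage points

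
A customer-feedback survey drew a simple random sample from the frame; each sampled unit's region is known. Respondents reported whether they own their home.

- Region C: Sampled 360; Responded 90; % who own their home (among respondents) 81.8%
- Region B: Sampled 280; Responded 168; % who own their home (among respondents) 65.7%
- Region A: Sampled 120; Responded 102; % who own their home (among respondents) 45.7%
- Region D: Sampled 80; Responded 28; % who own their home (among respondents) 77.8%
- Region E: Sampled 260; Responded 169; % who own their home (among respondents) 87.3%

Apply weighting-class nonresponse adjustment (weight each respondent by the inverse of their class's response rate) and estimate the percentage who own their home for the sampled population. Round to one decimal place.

74.8%

Class response rates: Region C 90/360 = 25%, Region B 168/280 = 60%, Region A 102/120 = 85%, Region D 28/80 = 35%, Region E 169/260 = 65%.
Inverse-response-rate weighting restores each class to its sampled count, so class totals weight by n_sampled:
  Region C: 360 × 81.8 = 29,448
  Region B: 280 × 65.7 = 18,396
  Region A: 120 × 45.7 = 5484
  Region D: 80 × 77.8 = 6224
  Region E: 260 × 87.3 = 22,698
Adjusted estimate = 82,250 / 1,100 = 74.7727 → 74.8%.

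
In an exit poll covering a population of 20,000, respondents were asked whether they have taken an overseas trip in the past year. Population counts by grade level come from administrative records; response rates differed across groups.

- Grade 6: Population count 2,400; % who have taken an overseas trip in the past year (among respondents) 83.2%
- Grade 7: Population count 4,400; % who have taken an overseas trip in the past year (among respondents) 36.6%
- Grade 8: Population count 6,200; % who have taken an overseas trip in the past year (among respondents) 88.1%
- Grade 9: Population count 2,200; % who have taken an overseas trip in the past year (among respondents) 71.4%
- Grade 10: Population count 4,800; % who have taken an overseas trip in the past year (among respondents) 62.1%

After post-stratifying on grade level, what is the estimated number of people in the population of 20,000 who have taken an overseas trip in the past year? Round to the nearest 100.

13,600

Each cell contributes its population count × the respondent rate:
  Grade 6: 2,400 × 83.2% = 1996.8
  Grade 7: 4,400 × 36.6% = 1610.4
  Grade 8: 6,200 × 88.1% = 5462.2
  Grade 9: 2,200 × 71.4% = 1570.8
  Grade 10: 4,800 × 62.1% = 2980.8
Estimated total = 13,621 → 13,600.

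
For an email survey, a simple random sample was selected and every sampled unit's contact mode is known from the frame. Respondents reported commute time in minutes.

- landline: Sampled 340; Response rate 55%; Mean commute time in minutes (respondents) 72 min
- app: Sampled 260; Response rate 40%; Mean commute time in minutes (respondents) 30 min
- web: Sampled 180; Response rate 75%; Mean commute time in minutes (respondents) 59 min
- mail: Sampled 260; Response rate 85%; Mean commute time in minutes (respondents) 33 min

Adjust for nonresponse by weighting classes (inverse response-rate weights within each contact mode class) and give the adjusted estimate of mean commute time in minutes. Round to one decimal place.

Each respondent's weight = sampled/responded in their class; summing within a class gives n_sampled, so:
  landline: 340 × 72 = 24,480
  app: 260 × 30 = 7800
  web: 180 × 59 = 10,620
  mail: 260 × 33 = 8580
Adjusted estimate = 51,480 / 1,040 = 49.5 → 49.5.

49.5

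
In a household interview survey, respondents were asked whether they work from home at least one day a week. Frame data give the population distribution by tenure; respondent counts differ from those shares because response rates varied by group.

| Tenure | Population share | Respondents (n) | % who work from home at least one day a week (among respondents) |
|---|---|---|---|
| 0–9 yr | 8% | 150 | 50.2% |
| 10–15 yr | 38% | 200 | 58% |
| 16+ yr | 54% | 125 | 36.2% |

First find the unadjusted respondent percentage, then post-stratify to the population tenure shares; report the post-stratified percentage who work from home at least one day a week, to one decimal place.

45.6%

Naive respondent-only estimate (weights = respondent counts):
  (150/475)×50.2 + (200/475)×58 + (125/475)×36.2 = 49.8%
Post-stratified estimate weights by population shares:
  0.08×50.2 + 0.38×58 + 0.54×36.2 = 45.604%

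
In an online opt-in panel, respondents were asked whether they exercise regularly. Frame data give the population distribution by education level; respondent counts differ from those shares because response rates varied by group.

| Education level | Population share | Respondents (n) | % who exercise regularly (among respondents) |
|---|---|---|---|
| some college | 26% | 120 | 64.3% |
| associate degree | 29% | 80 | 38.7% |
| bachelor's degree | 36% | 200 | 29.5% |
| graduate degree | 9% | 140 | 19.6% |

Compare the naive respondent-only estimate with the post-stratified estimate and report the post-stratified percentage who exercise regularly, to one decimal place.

Naive respondent-only estimate (weights = respondent counts):
  (120/540)×64.3 + (80/540)×38.7 + (200/540)×29.5 + (140/540)×19.6 = 36.0296%
Post-stratified estimate weights by population shares:
  0.26×64.3 + 0.29×38.7 + 0.36×29.5 + 0.09×19.6 = 40.325%

40.3%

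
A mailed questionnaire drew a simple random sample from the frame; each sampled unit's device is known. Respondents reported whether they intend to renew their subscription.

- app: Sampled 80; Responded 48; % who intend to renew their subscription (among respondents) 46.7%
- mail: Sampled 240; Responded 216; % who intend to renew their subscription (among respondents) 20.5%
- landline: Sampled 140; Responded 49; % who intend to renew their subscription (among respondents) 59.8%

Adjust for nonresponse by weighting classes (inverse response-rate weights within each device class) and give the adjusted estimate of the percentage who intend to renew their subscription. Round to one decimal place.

Response rates by class: app 48/80 = 60%, mail 216/240 = 90%, landline 49/140 = 35%.
With weight = n_sampled/n_responded per class, the weighted class total is n_sampled:
  app: 80 × 46.7 = 3736
  mail: 240 × 20.5 = 4920
  landline: 140 × 59.8 = 8372
Adjusted estimate = 17,028 / 460 = 37.0174 → 37.0%.

37.0%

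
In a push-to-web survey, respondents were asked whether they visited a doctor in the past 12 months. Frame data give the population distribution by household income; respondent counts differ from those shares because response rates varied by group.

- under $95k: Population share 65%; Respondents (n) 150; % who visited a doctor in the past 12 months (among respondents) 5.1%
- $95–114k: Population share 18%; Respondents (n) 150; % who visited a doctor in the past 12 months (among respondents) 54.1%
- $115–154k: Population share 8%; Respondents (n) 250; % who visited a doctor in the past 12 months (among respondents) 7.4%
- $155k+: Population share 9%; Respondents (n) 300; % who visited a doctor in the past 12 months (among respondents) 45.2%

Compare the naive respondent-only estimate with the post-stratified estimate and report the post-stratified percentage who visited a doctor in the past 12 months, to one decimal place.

17.7%

Unadjusted (pooled respondent) estimate weights by respondent counts:
  (150/850)×5.1 + (150/850)×54.1 + (250/850)×7.4 + (300/850)×45.2 = 28.5765%
Post-stratifying to population shares instead:
  0.65×5.1 + 0.18×54.1 + 0.08×7.4 + 0.09×45.2 = 17.713%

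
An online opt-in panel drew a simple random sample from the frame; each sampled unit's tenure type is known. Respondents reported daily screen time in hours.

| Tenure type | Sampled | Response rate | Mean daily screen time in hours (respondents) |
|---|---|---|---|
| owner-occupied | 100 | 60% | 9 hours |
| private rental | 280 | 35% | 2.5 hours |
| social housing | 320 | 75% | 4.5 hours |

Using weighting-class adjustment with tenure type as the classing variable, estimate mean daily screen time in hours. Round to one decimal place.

With weight = n_sampled/n_responded per class, the weighted class total is n_sampled:
  owner-occupied: 100 × 9 = 900
  private rental: 280 × 2.5 = 700
  social housing: 320 × 4.5 = 1440
Adjusted estimate = 3040 / 700 = 4.34286 → 4.3.

4.3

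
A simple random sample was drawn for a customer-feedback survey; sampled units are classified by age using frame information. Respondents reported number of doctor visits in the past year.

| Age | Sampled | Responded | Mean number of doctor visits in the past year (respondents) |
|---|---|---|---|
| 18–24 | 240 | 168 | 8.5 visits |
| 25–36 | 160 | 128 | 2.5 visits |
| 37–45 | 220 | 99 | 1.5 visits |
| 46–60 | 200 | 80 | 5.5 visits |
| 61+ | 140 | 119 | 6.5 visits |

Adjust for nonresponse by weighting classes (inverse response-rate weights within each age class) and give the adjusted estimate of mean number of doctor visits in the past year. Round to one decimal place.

5.0

Class response rates: 18–24 168/240 = 70%, 25–36 128/160 = 80%, 37–45 99/220 = 45%, 46–60 80/200 = 40%, 61+ 119/140 = 85%.
Each respondent's weight = sampled/responded in their class; summing within a class gives n_sampled, so:
  18–24: 240 × 8.5 = 2040
  25–36: 160 × 2.5 = 400
  37–45: 220 × 1.5 = 330
  46–60: 200 × 5.5 = 1100
  61+: 140 × 6.5 = 910
Adjusted estimate = 4780 / 960 = 4.97917 → 5.0.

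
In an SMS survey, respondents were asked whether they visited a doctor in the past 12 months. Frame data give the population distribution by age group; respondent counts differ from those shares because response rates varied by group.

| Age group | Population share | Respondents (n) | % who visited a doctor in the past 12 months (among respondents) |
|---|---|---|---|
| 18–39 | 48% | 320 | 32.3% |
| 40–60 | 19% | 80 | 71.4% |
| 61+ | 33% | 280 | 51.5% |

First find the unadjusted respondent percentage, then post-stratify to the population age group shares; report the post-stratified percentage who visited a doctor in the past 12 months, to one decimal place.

Naive respondent-only estimate (weights = respondent counts):
  (320/680)×32.3 + (80/680)×71.4 + (280/680)×51.5 = 44.8059%
Reweighting by population age group shares:
  0.48×32.3 + 0.19×71.4 + 0.33×51.5 = 46.065%

46.1%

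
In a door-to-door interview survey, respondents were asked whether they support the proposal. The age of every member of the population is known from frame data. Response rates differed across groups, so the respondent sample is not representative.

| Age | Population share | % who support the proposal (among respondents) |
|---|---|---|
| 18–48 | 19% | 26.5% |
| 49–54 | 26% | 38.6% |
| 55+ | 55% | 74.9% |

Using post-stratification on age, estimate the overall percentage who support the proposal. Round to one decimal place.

56.3%

Reweight to the known age distribution:
  18–48: 0.19 × 26.5 = 5.035
  49–54: 0.26 × 38.6 = 10.036
  55+: 0.55 × 74.9 = 41.195
Post-stratified estimate = 56.266 → 56.3%.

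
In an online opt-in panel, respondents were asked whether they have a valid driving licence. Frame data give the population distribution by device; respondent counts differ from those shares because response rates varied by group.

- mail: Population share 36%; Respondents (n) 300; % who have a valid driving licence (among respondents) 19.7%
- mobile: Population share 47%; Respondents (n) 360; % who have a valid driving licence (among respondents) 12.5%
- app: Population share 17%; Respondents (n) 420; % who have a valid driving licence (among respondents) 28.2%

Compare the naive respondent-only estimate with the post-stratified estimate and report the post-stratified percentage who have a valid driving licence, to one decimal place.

17.8%

Naive respondent-only estimate (weights = respondent counts):
  (300/1080)×19.7 + (360/1080)×12.5 + (420/1080)×28.2 = 20.6056%
Reweighting by population device shares:
  0.36×19.7 + 0.47×12.5 + 0.17×28.2 = 17.761%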